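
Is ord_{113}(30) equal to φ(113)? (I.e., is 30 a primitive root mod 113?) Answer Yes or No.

φ(113) = 113 − 1 = 112 = 2^4 · 7.
Test 30^(112/q) mod 113 for each prime factor q of 112:
30^56 ≡ 1 (mod 113)  [q = 2: ≡ 1 ✗]
30^16 ≡ 109 (mod 113)  [q = 7: ≢ 1 ✓]
The check at q = 2 fails, so 30 generates a proper subgroup.

No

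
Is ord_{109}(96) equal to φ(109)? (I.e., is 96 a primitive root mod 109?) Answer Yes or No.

Yes

φ(109) = 109 − 1 = 108 = 2^2 · 3^3.
An element g generates (Z/109Z)^× iff g^(108/q) ≢ 1 (mod 109) for each prime q ∈ {2, 3}.
96^54 ≡ 108 (mod 109)  [q = 2: ≢ 1 ✓]
96^36 ≡ 63 (mod 109)  [q = 3: ≢ 1 ✓]
Every test exponent gives a nontrivial residue, hence 96 generates the full group.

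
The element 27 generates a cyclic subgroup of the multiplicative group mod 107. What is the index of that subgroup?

2

By Lagrange's theorem, ord_107(27) divides φ(107) = 107 − 1 = 106 = 2 · 53.
Divisors of 106: 1, 2, 53, 106.
Compute 27^d (mod 107) for the divisors d until we hit 1:
27^1 ≡ 27
27^2 ≡ 87
27^53 ≡ 1
The order of 27 is 53, so the subgroup it generates has 53 elements.
[(Z/107Z)^× : ⟨27⟩] = 106/53 = 2.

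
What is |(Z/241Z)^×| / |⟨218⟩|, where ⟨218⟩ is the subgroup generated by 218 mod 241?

3

ord(218) | φ(241) = 241 − 1 = 240 = 2^4 · 3 · 5.
Divisors of 240: 1, 2, 3, 4, 5, 6, 8, 10, 12, 15, 16, 20, 24, 30, 40, 48, 60, 80, 120, 240.
Test each divisor d:
218^1 ≡ 218
218^2 ≡ 47
218^3 ≡ 124
218^4 ≡ 40
218^5 ≡ 44
218^6 ≡ 193
218^8 ≡ 154
218^10 ≡ 8
218^12 ≡ 135
218^15 ≡ 111
218^16 ≡ 98
218^20 ≡ 64
218^24 ≡ 150
218^30 ≡ 30
218^40 ≡ 240
218^48 ≡ 87
218^60 ≡ 177
218^80 ≡ 1
Thus |⟨218⟩| = ord(218) = 80.
[(Z/241Z)^× : ⟨218⟩] = 240/80 = 3.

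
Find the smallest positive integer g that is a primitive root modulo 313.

10

φ(313) = 313 − 1 = 312 = 2^3 · 3 · 13.
Test candidates g = 2, 3, … against the prime factors q ∈ {2, 3, 13} of φ(313): g is a generator iff g^(312/q) ≢ 1 for every such q.
g = 2: 2^156 ≡ 1 — hits 1, so not a primitive root.
g = 3: 3^156 ≡ 1 — hits 1, so not a primitive root.
g = 4: 4^156 ≡ 1 — hits 1, so not a primitive root.
g = 5: 5^156 ≡ 312; 5^104 ≡ 1 — hits 1, so not a primitive root.
g = 6: 6^156 ≡ 1 — hits 1, so not a primitive root.
g = 7: 7^156 ≡ 312; 7^104 ≡ 1 — hits 1, so not a primitive root.
g = 8: 8^156 ≡ 1 — hits 1, so not a primitive root.
g = 9: 9^156 ≡ 1 — hits 1, so not a primitive root.
g = 10: 10^156 ≡ 312; 10^104 ≡ 214; 10^24 ≡ 103 — none is 1, so 10 is a primitive root.
Hence the least primitive root of 313 is 10.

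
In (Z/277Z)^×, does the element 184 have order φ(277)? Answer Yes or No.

Yes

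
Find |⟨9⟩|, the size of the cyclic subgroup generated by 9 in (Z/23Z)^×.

11

The order of 9 must divide φ(23) = 23 − 1 = 22 = 2 · 11.
Divisors of 22: 1, 2, 11, 22.
Evaluate successive powers at the divisors of 22:
9^1 ≡ 9 (mod 23)
9^2 ≡ 12 (mod 23)
9^11 ≡ 1 (mod 23) ✓
So ord_23(9) = 11.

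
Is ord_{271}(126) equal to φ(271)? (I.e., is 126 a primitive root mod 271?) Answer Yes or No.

φ(271) = 271 − 1 = 270 = 2 · 3^3 · 5.
Test 126^(270/q) mod 271 for each prime factor q of 270:
126^135 ≡ 1 (mod 271)  [q = 2: ≡ 1 ✗]
126^90 ≡ 28 (mod 271)  [q = 3: ≢ 1 ✓]
126^54 ≡ 1 (mod 271)  [q = 5: ≡ 1 ✗]
Since 126^135 ≡ 1, the order of 126 divides 135 < 270, so 126 is not a primitive root.

No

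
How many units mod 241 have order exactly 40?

16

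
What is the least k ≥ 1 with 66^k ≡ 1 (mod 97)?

The order of 66 must divide φ(97) = 97 − 1 = 96 = 2^5 · 3.
Divisors of 96: 1, 2, 3, 4, 6, 8, 12, 16, 24, 32, 48, 96.
Compute 66^d (mod 97) for the divisors d until we hit 1:
66^1 ≡ 66 (mod 97)
66^2 ≡ 88 (mod 97)
66^3 ≡ 85 (mod 97)
66^4 ≡ 81 (mod 97)
66^6 ≡ 47 (mod 97)
66^8 ≡ 62 (mod 97)
66^12 ≡ 75 (mod 97)
66^16 ≡ 61 (mod 97)
66^24 ≡ 96 (mod 97)
66^32 ≡ 35 (mod 97)
66^48 ≡ 1 (mod 97) ✓
So ord_97(66) = 48.

48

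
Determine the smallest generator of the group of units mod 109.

φ(109) = 109 − 1 = 108 = 2^2 · 3^3.
Test candidates g = 2, 3, … against the prime factors q ∈ {2, 3} of φ(109): g is a generator iff g^(108/q) ≢ 1 for every such q.
g = 2: 2^54 ≡ 108; 2^36 ≡ 1 — hits 1, so not a primitive root.
g = 3: 3^54 ≡ 1 — hits 1, so not a primitive root.
g = 4: 4^54 ≡ 1 — hits 1, so not a primitive root.
g = 5: 5^54 ≡ 1 — hits 1, so not a primitive root.
g = 6: 6^54 ≡ 108; 6^36 ≡ 63 — none is 1, so 6 is a primitive root.
So 6 is the smallest generator of (Z/109Z)^×.

6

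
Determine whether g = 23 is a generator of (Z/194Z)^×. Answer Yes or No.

φ(194) = φ(2)·φ(97) = 1·96 = 96 = 2^5 · 3.
Test 23^(96/q) mod 194 for each prime factor q of 96:
23^48 ≡ 193 (mod 194)  [q = 2: ≢ 1 ✓]
23^32 ≡ 61 (mod 194)  [q = 3: ≢ 1 ✓]
All checks pass, so 23 has order 96 and is a primitive root modulo 194.

Yes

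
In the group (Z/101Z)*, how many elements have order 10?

4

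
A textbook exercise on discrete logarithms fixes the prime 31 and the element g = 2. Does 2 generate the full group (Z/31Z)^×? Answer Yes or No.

No

φ(31) = 31 − 1 = 30 = 2 · 3 · 5.
It suffices to check that the order of 2 is not a proper divisor of 30: compute 2^(30/q) for q ∈ {2, 3, 5}.
2^15 ≡ 1 (mod 31)  [q = 2: ≡ 1 ✗]
2^10 ≡ 1 (mod 31)  [q = 3: ≡ 1 ✗]
2^6 ≡ 2 (mod 31)  [q = 5: ≢ 1 ✓]
2^15 ≡ 1 shows ord(2) | 15, strictly less than φ(31); not a primitive root.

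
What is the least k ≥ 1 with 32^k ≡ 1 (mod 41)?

ord(32) | φ(41) = 41 − 1 = 40 = 2^3 · 5.
Divisors of 40: 1, 2, 4, 5, 8, 10, 20, 40.
Compute 32^d (mod 41) for the divisors d until we hit 1:
32^1 ≡ 32 (mod 41)
32^2 ≡ 40 (mod 41)
32^4 ≡ 1 (mod 41) ✓
The smallest such exponent is 4, so the order of 32 is 4.

4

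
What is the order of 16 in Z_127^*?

Since 16 ∈ (Z/127Z)^×, its order divides φ(127) = 127 − 1 = 126 = 2 · 3^2 · 7.
Divisors of 126: 1, 2, 3, 6, 7, 9, 14, 18, 21, 42, 63, 126.
Test each divisor d:
16^1 ≡ 16 (mod 127)
16^2 ≡ 2 (mod 127)
16^3 ≡ 32 (mod 127)
16^6 ≡ 8 (mod 127)
16^7 ≡ 1 (mod 127) ✓
The smallest such exponent is 7, so the order of 16 is 7.

7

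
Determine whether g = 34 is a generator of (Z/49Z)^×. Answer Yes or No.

φ(49) = φ(7^2) = 7·(7−1) = 42 = 2 · 3 · 7.
An element g generates (Z/49Z)^× iff g^(42/q) ≢ 1 (mod 49) for each prime q ∈ {2, 3, 7}.
34^21 ≡ 48 (mod 49)  [q = 2: ≢ 1 ✓]
34^14 ≡ 1 (mod 49)  [q = 3: ≡ 1 ✗]
34^6 ≡ 36 (mod 49)  [q = 7: ≢ 1 ✓]
The check at q = 3 fails, so 34 generates a proper subgroup.

No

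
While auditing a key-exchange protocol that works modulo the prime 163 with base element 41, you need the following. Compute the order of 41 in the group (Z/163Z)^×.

81

Since 41 ∈ (Z/163Z)^×, its order divides φ(163) = 163 − 1 = 162 = 2 · 3^4.
Divisors of 162: 1, 2, 3, 6, 9, 18, 27, 54, 81, 162.
Evaluate successive powers at the divisors of 162:
41^1 ≡ 41 (mod 163)
41^2 ≡ 51 (mod 163)
41^3 ≡ 135 (mod 163)
41^6 ≡ 132 (mod 163)
41^9 ≡ 53 (mod 163)
41^18 ≡ 38 (mod 163)
41^27 ≡ 58 (mod 163)
41^54 ≡ 104 (mod 163)
41^81 ≡ 1 (mod 163) ✓
So ord_163(41) = 81.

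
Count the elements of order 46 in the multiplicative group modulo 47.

22

φ(47) = 47 − 1 = 46 = 2 · 23.
In a cyclic group of order 46, there are φ(d) elements of order d for each divisor d of 46, and zero for non-divisors.
46 = 2 · 23 divides 46, and φ(46) = 22.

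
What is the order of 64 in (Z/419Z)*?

ord(64) | φ(419) = 419 − 1 = 418 = 2 · 11 · 19.
Divisors of 418: 1, 2, 11, 19, 22, 38, 209, 418.
Compute 64^d (mod 419) for the divisors d until we hit 1:
64^1 ≡ 64 (mod 419)
64^2 ≡ 325 (mod 419)
64^11 ≡ 379 (mod 419)
64^19 ≡ 129 (mod 419)
64^22 ≡ 343 (mod 419)
64^38 ≡ 300 (mod 419)
64^209 ≡ 1 (mod 419) ✓
So ord_419(64) = 209.

209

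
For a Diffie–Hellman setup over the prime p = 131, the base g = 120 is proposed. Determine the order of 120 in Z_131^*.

130

By Lagrange's theorem, ord_131(120) divides φ(131) = 131 − 1 = 130 = 2 · 5 · 13.
Divisors of 130: 1, 2, 5, 10, 13, 26, 65, 130.
Test each divisor d:
120^1 ≡ 120 (mod 131)
120^2 ≡ 121 (mod 131)
120^5 ≡ 79 (mod 131)
120^10 ≡ 84 (mod 131)
120^13 ≡ 70 (mod 131)
120^26 ≡ 53 (mod 131)
120^65 ≡ 130 (mod 131)
120^130 ≡ 1 (mod 131) ✓
The smallest such exponent is 130, so the order of 120 is 130.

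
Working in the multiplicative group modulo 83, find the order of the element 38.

The order of 38 must divide φ(83) = 83 − 1 = 82 = 2 · 41.
Divisors of 82: 1, 2, 41, 82.
Test each divisor d:
38^1 ≡ 38
38^2 ≡ 33
38^41 ≡ 1
So ord_83(38) = 41.

41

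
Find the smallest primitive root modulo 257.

3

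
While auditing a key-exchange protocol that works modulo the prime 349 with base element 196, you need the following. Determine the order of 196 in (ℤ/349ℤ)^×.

ord(196) | φ(349) = 349 − 1 = 348 = 2^2 · 3 · 29.
Divisors of 348: 1, 2, 3, 4, 6, 12, 29, 58, 87, 116, 174, 348.
Evaluate successive powers at the divisors of 348:
196^1 ≡ 196 (mod 349)
196^2 ≡ 26 (mod 349)
196^3 ≡ 210 (mod 349)
196^4 ≡ 327 (mod 349)
196^6 ≡ 126 (mod 349)
196^12 ≡ 171 (mod 349)
196^29 ≡ 226 (mod 349)
196^58 ≡ 122 (mod 349)
196^87 ≡ 1 (mod 349) ✓
The smallest such exponent is 87, so the order of 196 is 87.

87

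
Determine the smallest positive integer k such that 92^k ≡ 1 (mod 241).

Since 92 ∈ (Z/241Z)^×, its order divides φ(241) = 241 − 1 = 240 = 2^4 · 3 · 5.
Divisors of 240: 1, 2, 3, 4, 5, 6, 8, 10, 12, 15, 16, 20, 24, 30, 40, 48, 60, 80, 120, 240.
Check 92^d mod 241 for each divisor in increasing order:
92^1 ≡ 92 (mod 241)
92^2 ≡ 29 (mod 241)
92^3 ≡ 17 (mod 241)
92^4 ≡ 118 (mod 241)
92^5 ≡ 11 (mod 241)
92^6 ≡ 48 (mod 241)
92^8 ≡ 187 (mod 241)
92^10 ≡ 121 (mod 241)
92^12 ≡ 135 (mod 241)
92^15 ≡ 126 (mod 241)
92^16 ≡ 24 (mod 241)
92^20 ≡ 181 (mod 241)
92^24 ≡ 150 (mod 241)
92^30 ≡ 211 (mod 241)
92^40 ≡ 226 (mod 241)
92^48 ≡ 87 (mod 241)
92^60 ≡ 177 (mod 241)
92^80 ≡ 225 (mod 241)
92^120 ≡ 240 (mod 241)
92^240 ≡ 1 (mod 241) ✓
Therefore the multiplicative order of 92 modulo 241 is 240.

240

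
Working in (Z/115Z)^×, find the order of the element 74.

22

By Lagrange's theorem, ord_115(74) divides φ(115) = φ(5·23) = (5−1)·(23−1) = 4·22 = 88 = 2^3 · 11.
Divisors of 88: 1, 2, 4, 8, 11, 22, 44, 88.
Compute 74^d (mod 115) for the divisors d until we hit 1:
74^1 ≡ 74
74^2 ≡ 71
74^4 ≡ 96
74^8 ≡ 16
74^11 ≡ 114
74^22 ≡ 1
Therefore the multiplicative order of 74 modulo 115 is 22.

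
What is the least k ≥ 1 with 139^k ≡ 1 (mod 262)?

130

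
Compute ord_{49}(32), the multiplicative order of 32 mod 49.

By Lagrange's theorem, ord_49(32) divides φ(49) = φ(7^2) = 7·(7−1) = 42 = 2 · 3 · 7.
Divisors of 42: 1, 2, 3, 6, 7, 14, 21, 42.
Compute 32^d (mod 49) for the divisors d until we hit 1:
32^1 ≡ 32 (mod 49)
32^2 ≡ 44 (mod 49)
32^3 ≡ 36 (mod 49)
32^6 ≡ 22 (mod 49)
32^7 ≡ 18 (mod 49)
32^14 ≡ 30 (mod 49)
32^21 ≡ 1 (mod 49) ✓
Therefore the multiplicative order of 32 modulo 49 is 21.

21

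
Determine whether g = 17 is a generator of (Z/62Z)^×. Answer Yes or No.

Yes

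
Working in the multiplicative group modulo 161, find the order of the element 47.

By Lagrange's theorem, ord_161(47) divides φ(161) = φ(7·23) = (7−1)·(23−1) = 6·22 = 132 = 2^2 · 3 · 11.
Divisors of 132: 1, 2, 3, 4, 6, 11, 12, 22, 33, 44, 66, 132.
Test each divisor d:
47^1 ≡ 47 (mod 161)
47^2 ≡ 116 (mod 161)
47^3 ≡ 139 (mod 161)
47^4 ≡ 93 (mod 161)
47^6 ≡ 1 (mod 161) ✓
Hence ord(47) = 6.

6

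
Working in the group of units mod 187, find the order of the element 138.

40

By Lagrange's theorem, ord_187(138) divides φ(187) = φ(11·17) = (11−1)·(17−1) = 10·16 = 160 = 2^5 · 5.
Divisors of 160: 1, 2, 4, 5, 8, 10, 16, 20, 32, 40, 80, 160.
Test each divisor d:
138^1 ≡ 138 (mod 187)
138^2 ≡ 157 (mod 187)
138^4 ≡ 152 (mod 187)
138^5 ≡ 32 (mod 187)
138^8 ≡ 103 (mod 187)
138^10 ≡ 89 (mod 187)
138^16 ≡ 137 (mod 187)
138^20 ≡ 67 (mod 187)
138^32 ≡ 69 (mod 187)
138^40 ≡ 1 (mod 187) ✓
The smallest such exponent is 40, so the order of 138 is 40.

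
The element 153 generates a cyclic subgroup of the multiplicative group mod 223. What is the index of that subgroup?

The order of 153 must divide φ(223) = 223 − 1 = 222 = 2 · 3 · 37.
Divisors of 222: 1, 2, 3, 6, 37, 74, 111, 222.
Compute 153^d (mod 223) for the divisors d until we hit 1:
153^1 ≡ 153 (mod 223)
153^2 ≡ 217 (mod 223)
153^3 ≡ 197 (mod 223)
153^6 ≡ 7 (mod 223)
153^37 ≡ 183 (mod 223)
153^74 ≡ 39 (mod 223)
153^111 ≡ 1 (mod 223) ✓
So ord_223(153) = 111, hence |⟨153⟩| = 111.
Index = |(Z/223Z)^×| / |⟨153⟩| = 222 / 111 = 2.

2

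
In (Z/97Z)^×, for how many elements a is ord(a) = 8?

φ(97) = 97 − 1 = 96 = 2^5 · 3.
(Z/97Z)^× is cyclic (|G| = 96); a cyclic group of order m has exactly φ(d) elements of each order d | m, and none otherwise.
8 = 2^3 divides 96, and φ(8) = 4.

4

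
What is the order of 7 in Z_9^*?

3

By Lagrange's theorem, ord_9(7) divides φ(9) = φ(3^2) = 3·(3−1) = 6 = 2 · 3.
Divisors of 6: 1, 2, 3, 6.
Evaluate successive powers at the divisors of 6:
7^1 ≡ 7 (mod 9)
7^2 ≡ 4 (mod 9)
7^3 ≡ 1 (mod 9) ✓
Hence ord(7) = 3.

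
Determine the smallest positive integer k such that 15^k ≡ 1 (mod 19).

Since 15 ∈ (Z/19Z)^×, its order divides φ(19) = 19 − 1 = 18 = 2 · 3^2.
Divisors of 18: 1, 2, 3, 6, 9, 18.
Compute 15^d (mod 19) for the divisors d until we hit 1:
15^1 ≡ 15
15^2 ≡ 16
15^3 ≡ 12
15^6 ≡ 11
15^9 ≡ 18
15^18 ≡ 1
So ord_19(15) = 18.

18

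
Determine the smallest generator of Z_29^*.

2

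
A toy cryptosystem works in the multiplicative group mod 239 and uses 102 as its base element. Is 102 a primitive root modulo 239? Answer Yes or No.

No

φ(239) = 239 − 1 = 238 = 2 · 7 · 17.
102 is a primitive root mod 239 iff 102^(φ(239)/q) ≢ 1 for every prime q | φ(239), i.e. q ∈ {2, 7, 17}.
102^119 ≡ 1 (mod 239)  [q = 2: ≡ 1 ✗]
102^34 ≡ 201 (mod 239)  [q = 7: ≢ 1 ✓]
102^14 ≡ 22 (mod 239)  [q = 17: ≢ 1 ✓]
Since 102^119 ≡ 1, the order of 102 divides 119 < 238, so 102 is not a primitive root.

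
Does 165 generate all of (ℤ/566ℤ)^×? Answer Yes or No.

No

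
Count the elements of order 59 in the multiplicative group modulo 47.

0

φ(47) = 47 − 1 = 46 = 2 · 23.
Since (Z/47Z)^× is cyclic of order 46, the number of elements of order d is φ(d) when d | 46 and 0 otherwise.
Since 59 ∤ 46, the count is 0.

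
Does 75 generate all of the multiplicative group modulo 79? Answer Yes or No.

Yes

φ(79) = 79 − 1 = 78 = 2 · 3 · 13.
It suffices to check that the order of 75 is not a proper divisor of 78: compute 75^(78/q) for q ∈ {2, 3, 13}.
75^39 ≡ 78 (mod 79)  [q = 2: ≢ 1 ✓]
75^26 ≡ 55 (mod 79)  [q = 3: ≢ 1 ✓]
75^6 ≡ 67 (mod 79)  [q = 13: ≢ 1 ✓]
None equal 1, so ord_79(75) = 78: 75 is a primitive root.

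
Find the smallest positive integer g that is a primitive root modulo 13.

φ(13) = 13 − 1 = 12 = 2^2 · 3.
Test candidates g = 2, 3, … against the prime factors q ∈ {2, 3} of φ(13): g is a generator iff g^(12/q) ≢ 1 for every such q.
g = 2: 2^6 ≡ 12; 2^4 ≡ 3 — none is 1, so 2 is a primitive root.
The smallest primitive root modulo 13 is 2.

2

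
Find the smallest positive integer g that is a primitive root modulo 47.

5

φ(47) = 47 − 1 = 46 = 2 · 23.
Test candidates g = 2, 3, … against the prime factors q ∈ {2, 23} of φ(47): g is a generator iff g^(46/q) ≢ 1 for every such q.
g = 2: 2^23 ≡ 1 — hits 1, so not a primitive root.
g = 3: 3^23 ≡ 1 — hits 1, so not a primitive root.
g = 4: 4^23 ≡ 1 — hits 1, so not a primitive root.
g = 5: 5^23 ≡ 46; 5^2 ≡ 25 — none is 1, so 5 is a primitive root.
So 5 is the smallest generator of (Z/47Z)^×.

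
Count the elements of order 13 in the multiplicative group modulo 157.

φ(157) = 157 − 1 = 156 = 2^2 · 3 · 13.
Since (Z/157Z)^× is cyclic of order 156, the number of elements of order d is φ(d) when d | 156 and 0 otherwise.
13 | 156, and φ(13) = 13 − 1 = 12.

12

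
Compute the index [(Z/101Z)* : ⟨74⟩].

1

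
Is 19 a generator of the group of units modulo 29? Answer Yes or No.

Yes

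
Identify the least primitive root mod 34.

3

φ(34) = φ(2)·φ(17) = 1·16 = 16 = 2^4.
g is a primitive root iff g^(16/q) ≢ 1 (mod 34) for each prime q ∈ {2}.
g = 2: gcd(2, 34) = 2 > 1, not a unit — skip.
g = 3: 3^8 ≡ 33 — none is 1, so 3 is a primitive root.
Hence the least primitive root of 34 is 3.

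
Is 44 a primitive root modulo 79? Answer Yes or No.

No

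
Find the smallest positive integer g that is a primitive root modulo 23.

φ(23) = 23 − 1 = 22 = 2 · 11.
Test candidates g = 2, 3, … against the prime factors q ∈ {2, 11} of φ(23): g is a generator iff g^(22/q) ≢ 1 for every such q.
g = 2: 2^11 ≡ 1 — hits 1, so not a primitive root.
g = 3: 3^11 ≡ 1 — hits 1, so not a primitive root.
g = 4: 4^11 ≡ 1 — hits 1, so not a primitive root.
g = 5: 5^11 ≡ 22; 5^2 ≡ 2 — none is 1, so 5 is a primitive root.
So 5 is the smallest generator of (Z/23Z)^×.

5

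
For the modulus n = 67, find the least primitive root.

φ(67) = 67 − 1 = 66 = 2 · 3 · 11.
Test candidates g = 2, 3, … against the prime factors q ∈ {2, 3, 11} of φ(67): g is a generator iff g^(66/q) ≢ 1 for every such q.
g = 2: 2^33 ≡ 66; 2^22 ≡ 37; 2^6 ≡ 64 — none is 1, so 2 is a primitive root.
Hence the least primitive root of 67 is 2.

2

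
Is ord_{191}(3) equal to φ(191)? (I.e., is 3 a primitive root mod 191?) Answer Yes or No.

φ(191) = 191 − 1 = 190 = 2 · 5 · 19.
It suffices to check that the order of 3 is not a proper divisor of 190: compute 3^(190/q) for q ∈ {2, 5, 19}.
3^95 ≡ 1 (mod 191)  [q = 2: ≡ 1 ✗]
3^38 ≡ 39 (mod 191)  [q = 5: ≢ 1 ✓]
3^10 ≡ 30 (mod 191)  [q = 19: ≢ 1 ✓]
3^95 ≡ 1 shows ord(3) | 95, strictly less than φ(191); not a primitive root.

No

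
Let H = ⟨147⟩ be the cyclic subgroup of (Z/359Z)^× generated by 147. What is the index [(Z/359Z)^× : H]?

2

The order of 147 must divide φ(359) = 359 − 1 = 358 = 2 · 179.
Divisors of 358: 1, 2, 179, 358.
Check 147^d mod 359 for each divisor in increasing order:
147^1 ≡ 147
147^2 ≡ 69
147^179 ≡ 1
Thus |⟨147⟩| = ord(147) = 179.
Index = |(Z/359Z)^×| / |⟨147⟩| = 358 / 179 = 2.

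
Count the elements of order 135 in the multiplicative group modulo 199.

0

φ(199) = 199 − 1 = 198 = 2 · 3^2 · 11.
In a cyclic group of order 198, there are φ(d) elements of order d for each divisor d of 198, and zero for non-divisors.
Since 135 ∤ 198, the count is 0.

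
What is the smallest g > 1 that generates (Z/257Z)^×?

φ(257) = 257 − 1 = 256 = 2^8.
g is a primitive root iff g^(256/q) ≢ 1 (mod 257) for each prime q ∈ {2}.
g = 2: 2^128 ≡ 1 — hits 1, so not a primitive root.
g = 3: 3^128 ≡ 256 — none is 1, so 3 is a primitive root.
Hence the least primitive root of 257 is 3.

3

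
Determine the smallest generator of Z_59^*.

2

φ(59) = 59 − 1 = 58 = 2 · 29.
g is a primitive root iff g^(58/q) ≢ 1 (mod 59) for each prime q ∈ {2, 29}.
g = 2: 2^29 ≡ 58; 2^2 ≡ 4 — none is 1, so 2 is a primitive root.
The smallest primitive root modulo 59 is 2.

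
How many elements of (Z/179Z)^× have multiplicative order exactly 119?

0

φ(179) = 179 − 1 = 178 = 2 · 89.
Since (Z/179Z)^× is cyclic of order 178, the number of elements of order d is φ(d) when d | 178 and 0 otherwise.
119 does not divide 178, so no element of (Z/179Z)^× has order 119.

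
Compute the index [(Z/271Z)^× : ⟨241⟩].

18

By Lagrange's theorem, ord_271(241) divides φ(271) = 271 − 1 = 270 = 2 · 3^3 · 5.
Divisors of 270: 1, 2, 3, 5, 6, 9, 10, 15, 18, 27, 30, 45, 54, 90, 135, 270.
Compute 241^d (mod 271) for the divisors d until we hit 1:
241^1 ≡ 241 (mod 271)
241^2 ≡ 87 (mod 271)
241^3 ≡ 100 (mod 271)
241^5 ≡ 28 (mod 271)
241^6 ≡ 244 (mod 271)
241^9 ≡ 10 (mod 271)
241^10 ≡ 242 (mod 271)
241^15 ≡ 1 (mod 271) ✓
The order of 241 is 15, so the subgroup it generates has 15 elements.
The index is φ(271) / ord(241) = 270 / 15 = 18.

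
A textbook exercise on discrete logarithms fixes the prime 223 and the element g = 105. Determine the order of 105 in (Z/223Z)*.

Since 105 ∈ (Z/223Z)^×, its order divides φ(223) = 223 − 1 = 222 = 2 · 3 · 37.
Divisors of 222: 1, 2, 3, 6, 37, 74, 111, 222.
Check 105^d mod 223 for each divisor in increasing order:
105^1 ≡ 105
105^2 ≡ 98
105^3 ≡ 32
105^6 ≡ 132
105^37 ≡ 1
Therefore the multiplicative order of 105 modulo 223 is 37.

37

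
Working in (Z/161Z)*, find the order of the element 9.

By Lagrange's theorem, ord_161(9) divides φ(161) = φ(7·23) = (7−1)·(23−1) = 6·22 = 132 = 2^2 · 3 · 11.
Divisors of 132: 1, 2, 3, 4, 6, 11, 12, 22, 33, 44, 66, 132.
Evaluate successive powers at the divisors of 132:
9^1 ≡ 9
9^2 ≡ 81
9^3 ≡ 85
9^4 ≡ 121
9^6 ≡ 141
9^11 ≡ 116
9^12 ≡ 78
9^22 ≡ 93
9^33 ≡ 1
So ord_161(9) = 33.

33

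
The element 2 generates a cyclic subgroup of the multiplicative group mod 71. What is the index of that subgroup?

By Lagrange's theorem, ord_71(2) divides φ(71) = 71 − 1 = 70 = 2 · 5 · 7.
Divisors of 70: 1, 2, 5, 7, 10, 14, 35, 70.
Test each divisor d:
2^1 ≡ 2 (mod 71)
2^2 ≡ 4 (mod 71)
2^5 ≡ 32 (mod 71)
2^7 ≡ 57 (mod 71)
2^10 ≡ 30 (mod 71)
2^14 ≡ 54 (mod 71)
2^35 ≡ 1 (mod 71) ✓
So ord_71(2) = 35, hence |⟨2⟩| = 35.
Index = |(Z/71Z)^×| / |⟨2⟩| = 70 / 35 = 2.

2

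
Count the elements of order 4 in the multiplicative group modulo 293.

2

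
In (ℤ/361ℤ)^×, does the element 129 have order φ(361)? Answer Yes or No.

Yes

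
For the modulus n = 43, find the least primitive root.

φ(43) = 43 − 1 = 42 = 2 · 3 · 7.
Test candidates g = 2, 3, … against the prime factors q ∈ {2, 3, 7} of φ(43): g is a generator iff g^(42/q) ≢ 1 for every such q.
g = 2: 2^21 ≡ 42; 2^14 ≡ 1 — hits 1, so not a primitive root.
g = 3: 3^21 ≡ 42; 3^14 ≡ 36; 3^6 ≡ 41 — none is 1, so 3 is a primitive root.
Hence the least primitive root of 43 is 3.

3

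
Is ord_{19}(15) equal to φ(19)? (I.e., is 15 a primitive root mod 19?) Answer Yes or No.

φ(19) = 19 − 1 = 18 = 2 · 3^2.
15 is a primitive root mod 19 iff 15^(φ(19)/q) ≢ 1 for every prime q | φ(19), i.e. q ∈ {2, 3}.
15^9 ≡ 18 (mod 19)  [q = 2: ≢ 1 ✓]
15^6 ≡ 11 (mod 19)  [q = 3: ≢ 1 ✓]
All checks pass, so 15 has order 18 and is a primitive root modulo 19.

Yes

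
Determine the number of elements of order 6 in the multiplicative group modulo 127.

2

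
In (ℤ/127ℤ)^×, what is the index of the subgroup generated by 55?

1

The order of 55 must divide φ(127) = 127 − 1 = 126 = 2 · 3^2 · 7.
Divisors of 126: 1, 2, 3, 6, 7, 9, 14, 18, 21, 42, 63, 126.
Check 55^d mod 127 for each divisor in increasing order:
55^1 ≡ 55 (mod 127)
55^2 ≡ 104 (mod 127)
55^3 ≡ 5 (mod 127)
55^6 ≡ 25 (mod 127)
55^7 ≡ 105 (mod 127)
55^9 ≡ 125 (mod 127)
55^14 ≡ 103 (mod 127)
55^18 ≡ 4 (mod 127)
55^21 ≡ 20 (mod 127)
55^42 ≡ 19 (mod 127)
55^63 ≡ 126 (mod 127)
55^126 ≡ 1 (mod 127) ✓
So ord_127(55) = 126, hence |⟨55⟩| = 126.
[(Z/127Z)^× : ⟨55⟩] = 126/126 = 1.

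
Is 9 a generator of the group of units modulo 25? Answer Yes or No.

No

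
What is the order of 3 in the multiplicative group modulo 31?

30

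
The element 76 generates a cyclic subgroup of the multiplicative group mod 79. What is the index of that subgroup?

2

ord(76) | φ(79) = 79 − 1 = 78 = 2 · 3 · 13.
Divisors of 78: 1, 2, 3, 6, 13, 26, 39, 78.
Check 76^d mod 79 for each divisor in increasing order:
76^1 ≡ 76 (mod 79)
76^2 ≡ 9 (mod 79)
76^3 ≡ 52 (mod 79)
76^6 ≡ 18 (mod 79)
76^13 ≡ 55 (mod 79)
76^26 ≡ 23 (mod 79)
76^39 ≡ 1 (mod 79) ✓
The order of 76 is 39, so the subgroup it generates has 39 elements.
Index = |(Z/79Z)^×| / |⟨76⟩| = 78 / 39 = 2.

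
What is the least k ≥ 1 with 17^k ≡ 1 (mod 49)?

The order of 17 must divide φ(49) = φ(7^2) = 7·(7−1) = 42 = 2 · 3 · 7.
Divisors of 42: 1, 2, 3, 6, 7, 14, 21, 42.
Evaluate successive powers at the divisors of 42:
17^1 ≡ 17
17^2 ≡ 44
17^3 ≡ 13
17^6 ≡ 22
17^7 ≡ 31
17^14 ≡ 30
17^21 ≡ 48
17^42 ≡ 1
The smallest such exponent is 42, so the order of 17 is 42.

42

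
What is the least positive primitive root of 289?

3

φ(289) = φ(17^2) = 17·(17−1) = 272 = 2^4 · 17.
Test candidates g = 2, 3, … against the prime factors q ∈ {2, 17} of φ(289): g is a generator iff g^(272/q) ≢ 1 for every such q.
g = 2: 2^136 ≡ 1 — hits 1, so not a primitive root.
g = 3: 3^136 ≡ 288; 3^16 ≡ 171 — none is 1, so 3 is a primitive root.
Hence the least primitive root of 289 is 3.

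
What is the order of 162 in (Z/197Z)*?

ord(162) | φ(197) = 197 − 1 = 196 = 2^2 · 7^2.
Divisors of 196: 1, 2, 4, 7, 14, 28, 49, 98, 196.
Check 162^d mod 197 for each divisor in increasing order:
162^1 ≡ 162
162^2 ≡ 43
162^4 ≡ 76
162^7 ≡ 77
162^14 ≡ 19
162^28 ≡ 164
162^49 ≡ 183
162^98 ≡ 196
162^196 ≡ 1
Therefore the multiplicative order of 162 modulo 197 is 196.

196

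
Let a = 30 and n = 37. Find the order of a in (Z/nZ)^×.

ord(30) | φ(37) = 37 − 1 = 36 = 2^2 · 3^2.
Divisors of 36: 1, 2, 3, 4, 6, 9, 12, 18, 36.
Check 30^d mod 37 for each divisor in increasing order:
30^1 ≡ 30
30^2 ≡ 12
30^3 ≡ 27
30^4 ≡ 33
30^6 ≡ 26
30^9 ≡ 36
30^12 ≡ 10
30^18 ≡ 1
So ord_37(30) = 18.

18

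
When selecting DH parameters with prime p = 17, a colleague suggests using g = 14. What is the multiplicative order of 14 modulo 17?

ord(14) | φ(17) = 17 − 1 = 16 = 2^4.
Divisors of 16: 1, 2, 4, 8, 16.
Evaluate successive powers at the divisors of 16:
14^1 ≡ 14 (mod 17)
14^2 ≡ 9 (mod 17)
14^4 ≡ 13 (mod 17)
14^8 ≡ 16 (mod 17)
14^16 ≡ 1 (mod 17) ✓
So ord_17(14) = 16.

16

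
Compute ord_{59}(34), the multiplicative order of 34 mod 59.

58

By Lagrange's theorem, ord_59(34) divides φ(59) = 59 − 1 = 58 = 2 · 29.
Divisors of 58: 1, 2, 29, 58.
Check 34^d mod 59 for each divisor in increasing order:
34^1 ≡ 34 (mod 59)
34^2 ≡ 35 (mod 59)
34^29 ≡ 58 (mod 59)
34^58 ≡ 1 (mod 59) ✓
So ord_59(34) = 58.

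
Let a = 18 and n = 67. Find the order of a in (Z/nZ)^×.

The order of 18 must divide φ(67) = 67 − 1 = 66 = 2 · 3 · 11.
Divisors of 66: 1, 2, 3, 6, 11, 22, 33, 66.
Test each divisor d:
18^1 ≡ 18 (mod 67)
18^2 ≡ 56 (mod 67)
18^3 ≡ 3 (mod 67)
18^6 ≡ 9 (mod 67)
18^11 ≡ 38 (mod 67)
18^22 ≡ 37 (mod 67)
18^33 ≡ 66 (mod 67)
18^66 ≡ 1 (mod 67) ✓
Hence ord(18) = 66.

66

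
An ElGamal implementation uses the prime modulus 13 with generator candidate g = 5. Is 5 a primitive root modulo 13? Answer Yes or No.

No

φ(13) = 13 − 1 = 12 = 2^2 · 3.
It suffices to check that the order of 5 is not a proper divisor of 12: compute 5^(12/q) for q ∈ {2, 3}.
5^6 ≡ 12 (mod 13)  [q = 2: ≢ 1 ✓]
5^4 ≡ 1 (mod 13)  [q = 3: ≡ 1 ✗]
The check at q = 3 fails, so 5 generates a proper subgroup.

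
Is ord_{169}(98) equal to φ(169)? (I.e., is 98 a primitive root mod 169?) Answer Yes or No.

Yes

φ(169) = φ(13^2) = 13·(13−1) = 156 = 2^2 · 3 · 13.
It suffices to check that the order of 98 is not a proper divisor of 156: compute 98^(156/q) for q ∈ {2, 3, 13}.
98^78 ≡ 168 (mod 169)  [q = 2: ≢ 1 ✓]
98^52 ≡ 22 (mod 169)  [q = 3: ≢ 1 ✓]
98^12 ≡ 105 (mod 169)  [q = 13: ≢ 1 ✓]
All checks pass, so 98 has order 156 and is a primitive root modulo 169.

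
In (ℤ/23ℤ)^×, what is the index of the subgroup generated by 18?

2

By Lagrange's theorem, ord_23(18) divides φ(23) = 23 − 1 = 22 = 2 · 11.
Divisors of 22: 1, 2, 11, 22.
Evaluate successive powers at the divisors of 22:
18^1 ≡ 18
18^2 ≡ 2
18^11 ≡ 1
The order of 18 is 11, so the subgroup it generates has 11 elements.
[(Z/23Z)^× : ⟨18⟩] = 22/11 = 2.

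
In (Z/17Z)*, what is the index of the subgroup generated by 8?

Since 8 ∈ (Z/17Z)^×, its order divides φ(17) = 17 − 1 = 16 = 2^4.
Divisors of 16: 1, 2, 4, 8, 16.
Test each divisor d:
8^1 ≡ 8 (mod 17)
8^2 ≡ 13 (mod 17)
8^4 ≡ 16 (mod 17)
8^8 ≡ 1 (mod 17) ✓
The order of 8 is 8, so the subgroup it generates has 8 elements.
Index = |(Z/17Z)^×| / |⟨8⟩| = 16 / 8 = 2.

2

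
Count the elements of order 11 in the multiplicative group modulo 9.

0

φ(9) = φ(3^2) = 3·(3−1) = 6 = 2 · 3.
(Z/9Z)^× is cyclic (|G| = 6); a cyclic group of order m has exactly φ(d) elements of each order d | m, and none otherwise.
11 does not divide 6, so no element of (Z/9Z)^× has order 11.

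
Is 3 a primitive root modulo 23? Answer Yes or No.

φ(23) = 23 − 1 = 22 = 2 · 11.
Test 3^(22/q) mod 23 for each prime factor q of 22:
3^11 ≡ 1 (mod 23)  [q = 2: ≡ 1 ✗]
3^2 ≡ 9 (mod 23)  [q = 11: ≢ 1 ✓]
Since 3^11 ≡ 1, the order of 3 divides 11 < 22, so 3 is not a primitive root.

No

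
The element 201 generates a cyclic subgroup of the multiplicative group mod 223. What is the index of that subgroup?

The order of 201 must divide φ(223) = 223 − 1 = 222 = 2 · 3 · 37.
Divisors of 222: 1, 2, 3, 6, 37, 74, 111, 222.
Test each divisor d:
201^1 ≡ 201 (mod 223)
201^2 ≡ 38 (mod 223)
201^3 ≡ 56 (mod 223)
201^6 ≡ 14 (mod 223)
201^37 ≡ 183 (mod 223)
201^74 ≡ 39 (mod 223)
201^111 ≡ 1 (mod 223) ✓
So ord_223(201) = 111, hence |⟨201⟩| = 111.
Index = |(Z/223Z)^×| / |⟨201⟩| = 222 / 111 = 2.

2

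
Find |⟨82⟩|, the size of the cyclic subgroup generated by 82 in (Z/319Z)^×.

By Lagrange's theorem, ord_319(82) divides φ(319) = φ(11·29) = (11−1)·(29−1) = 10·28 = 280 = 2^3 · 5 · 7.
Divisors of 280: 1, 2, 4, 5, 7, 8, 10, 14, 20, 28, 35, 40, 56, 70, 140, 280.
Check 82^d mod 319 for each divisor in increasing order:
82^1 ≡ 82 (mod 319)
82^2 ≡ 25 (mod 319)
82^4 ≡ 306 (mod 319)
82^5 ≡ 210 (mod 319)
82^7 ≡ 146 (mod 319)
82^8 ≡ 169 (mod 319)
82^10 ≡ 78 (mod 319)
82^14 ≡ 262 (mod 319)
82^20 ≡ 23 (mod 319)
82^28 ≡ 59 (mod 319)
82^35 ≡ 1 (mod 319) ✓
Hence ord(82) = 35.

35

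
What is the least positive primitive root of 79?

3

φ(79) = 79 − 1 = 78 = 2 · 3 · 13.
g is a primitive root iff g^(78/q) ≢ 1 (mod 79) for each prime q ∈ {2, 3, 13}.
g = 2: 2^39 ≡ 1 — hits 1, so not a primitive root.
g = 3: 3^39 ≡ 78; 3^26 ≡ 23; 3^6 ≡ 18 — none is 1, so 3 is a primitive root.
So 3 is the smallest generator of (Z/79Z)^×.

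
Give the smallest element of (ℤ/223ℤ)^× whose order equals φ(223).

φ(223) = 223 − 1 = 222 = 2 · 3 · 37.
Test candidates g = 2, 3, … against the prime factors q ∈ {2, 3, 37} of φ(223): g is a generator iff g^(222/q) ≢ 1 for every such q.
g = 2: 2^111 ≡ 1 — hits 1, so not a primitive root.
g = 3: 3^111 ≡ 222; 3^74 ≡ 183; 3^6 ≡ 60 — none is 1, so 3 is a primitive root.
So 3 is the smallest generator of (Z/223Z)^×.

3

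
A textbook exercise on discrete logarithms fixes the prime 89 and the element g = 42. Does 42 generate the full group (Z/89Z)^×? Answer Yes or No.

No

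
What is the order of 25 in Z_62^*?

3

By Lagrange's theorem, ord_62(25) divides φ(62) = φ(2)·φ(31) = 1·30 = 30 = 2 · 3 · 5.
Divisors of 30: 1, 2, 3, 5, 6, 10, 15, 30.
Compute 25^d (mod 62) for the divisors d until we hit 1:
25^1 ≡ 25 (mod 62)
25^2 ≡ 5 (mod 62)
25^3 ≡ 1 (mod 62) ✓
Hence ord(25) = 3.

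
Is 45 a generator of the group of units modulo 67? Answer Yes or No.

No

φ(67) = 67 − 1 = 66 = 2 · 3 · 11.
An element g generates (Z/67Z)^× iff g^(66/q) ≢ 1 (mod 67) for each prime q ∈ {2, 3, 11}.
45^33 ≡ 66 (mod 67)  [q = 2: ≢ 1 ✓]
45^22 ≡ 1 (mod 67)  [q = 3: ≡ 1 ✗]
45^6 ≡ 25 (mod 67)  [q = 11: ≢ 1 ✓]
The check at q = 3 fails, so 45 generates a proper subgroup.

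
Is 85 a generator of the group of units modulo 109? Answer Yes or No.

φ(109) = 109 − 1 = 108 = 2^2 · 3^3.
85 is a primitive root mod 109 iff 85^(φ(109)/q) ≢ 1 for every prime q | φ(109), i.e. q ∈ {2, 3}.
85^54 ≡ 108 (mod 109)  [q = 2: ≢ 1 ✓]
85^36 ≡ 63 (mod 109)  [q = 3: ≢ 1 ✓]
Every test exponent gives a nontrivial residue, hence 85 generates the full group.

Yes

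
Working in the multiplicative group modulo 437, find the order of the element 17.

By Lagrange's theorem, ord_437(17) divides φ(437) = φ(19·23) = (19−1)·(23−1) = 18·22 = 396 = 2^2 · 3^2 · 11.
Divisors of 396: 1, 2, 3, 4, 6, 9, 11, 12, 18, 22, 33, 36, 44, 66, 99, 132, 198, 396.
Compute 17^d (mod 437) for the divisors d until we hit 1:
17^1 ≡ 17 (mod 437)
17^2 ≡ 289 (mod 437)
17^3 ≡ 106 (mod 437)
17^4 ≡ 54 (mod 437)
17^6 ≡ 311 (mod 437)
17^9 ≡ 191 (mod 437)
17^11 ≡ 137 (mod 437)
17^12 ≡ 144 (mod 437)
17^18 ≡ 210 (mod 437)
17^22 ≡ 415 (mod 437)
17^33 ≡ 45 (mod 437)
17^36 ≡ 400 (mod 437)
17^44 ≡ 47 (mod 437)
17^66 ≡ 277 (mod 437)
17^99 ≡ 229 (mod 437)
17^132 ≡ 254 (mod 437)
17^198 ≡ 1 (mod 437) ✓
Hence ord(17) = 198.

198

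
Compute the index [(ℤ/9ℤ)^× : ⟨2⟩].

By Lagrange's theorem, ord_9(2) divides φ(9) = φ(3^2) = 3·(3−1) = 6 = 2 · 3.
Divisors of 6: 1, 2, 3, 6.
Check 2^d mod 9 for each divisor in increasing order:
2^1 ≡ 2 (mod 9)
2^2 ≡ 4 (mod 9)
2^3 ≡ 8 (mod 9)
2^6 ≡ 1 (mod 9) ✓
The order of 2 is 6, so the subgroup it generates has 6 elements.
Index = |(Z/9Z)^×| / |⟨2⟩| = 6 / 6 = 1.

1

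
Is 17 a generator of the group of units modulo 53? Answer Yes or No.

φ(53) = 53 − 1 = 52 = 2^2 · 13.
An element g generates (Z/53Z)^× iff g^(52/q) ≢ 1 (mod 53) for each prime q ∈ {2, 13}.
17^26 ≡ 1 (mod 53)  [q = 2: ≡ 1 ✗]
17^4 ≡ 46 (mod 53)  [q = 13: ≢ 1 ✓]
17^26 ≡ 1 shows ord(17) | 26, strictly less than φ(53); not a primitive root.

No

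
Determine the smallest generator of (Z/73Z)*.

φ(73) = 73 − 1 = 72 = 2^3 · 3^2.
Test candidates g = 2, 3, … against the prime factors q ∈ {2, 3} of φ(73): g is a generator iff g^(72/q) ≢ 1 for every such q.
g = 2: 2^36 ≡ 1 — hits 1, so not a primitive root.
g = 3: 3^36 ≡ 1 — hits 1, so not a primitive root.
g = 4: 4^36 ≡ 1 — hits 1, so not a primitive root.
g = 5: 5^36 ≡ 72; 5^24 ≡ 8 — none is 1, so 5 is a primitive root.
The smallest primitive root modulo 73 is 5.

5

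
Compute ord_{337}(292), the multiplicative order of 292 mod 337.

Since 292 ∈ (Z/337Z)^×, its order divides φ(337) = 337 − 1 = 336 = 2^4 · 3 · 7.
Divisors of 336: 1, 2, 3, 4, 6, 7, 8, 12, 14, 16, 21, 24, 28, 42, 48, 56, 84, 112, 168, 336.
Check 292^d mod 337 for each divisor in increasing order:
292^1 ≡ 292 (mod 337)
292^2 ≡ 3 (mod 337)
292^3 ≡ 202 (mod 337)
292^4 ≡ 9 (mod 337)
292^6 ≡ 27 (mod 337)
292^7 ≡ 133 (mod 337)
292^8 ≡ 81 (mod 337)
292^12 ≡ 55 (mod 337)
292^14 ≡ 165 (mod 337)
292^16 ≡ 158 (mod 337)
292^21 ≡ 40 (mod 337)
292^24 ≡ 329 (mod 337)
292^28 ≡ 265 (mod 337)
292^42 ≡ 252 (mod 337)
292^48 ≡ 64 (mod 337)
292^56 ≡ 129 (mod 337)
292^84 ≡ 148 (mod 337)
292^112 ≡ 128 (mod 337)
292^168 ≡ 336 (mod 337)
292^336 ≡ 1 (mod 337) ✓
Hence ord(292) = 336.

336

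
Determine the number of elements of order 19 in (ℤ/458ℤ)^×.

φ(458) = φ(2)·φ(229) = 1·228 = 228 = 2^2 · 3 · 19.
Since (Z/458Z)^× is cyclic of order 228, the number of elements of order d is φ(d) when d | 228 and 0 otherwise.
19 | 228, and φ(19) = 19 − 1 = 18.

18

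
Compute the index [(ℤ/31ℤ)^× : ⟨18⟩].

2

ord(18) | φ(31) = 31 − 1 = 30 = 2 · 3 · 5.
Divisors of 30: 1, 2, 3, 5, 6, 10, 15, 30.
Test each divisor d:
18^1 ≡ 18 (mod 31)
18^2 ≡ 14 (mod 31)
18^3 ≡ 4 (mod 31)
18^5 ≡ 25 (mod 31)
18^6 ≡ 16 (mod 31)
18^10 ≡ 5 (mod 31)
18^15 ≡ 1 (mod 31) ✓
The order of 18 is 15, so the subgroup it generates has 15 elements.
The index is φ(31) / ord(18) = 30 / 15 = 2.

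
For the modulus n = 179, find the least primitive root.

φ(179) = 179 − 1 = 178 = 2 · 89.
Test candidates g = 2, 3, … against the prime factors q ∈ {2, 89} of φ(179): g is a generator iff g^(178/q) ≢ 1 for every such q.
g = 2: 2^89 ≡ 178; 2^2 ≡ 4 — none is 1, so 2 is a primitive root.
So 2 is the smallest generator of (Z/179Z)^×.

2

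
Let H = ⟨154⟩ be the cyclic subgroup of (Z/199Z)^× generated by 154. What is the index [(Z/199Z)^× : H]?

The order of 154 must divide φ(199) = 199 − 1 = 198 = 2 · 3^2 · 11.
Divisors of 198: 1, 2, 3, 6, 9, 11, 18, 22, 33, 66, 99, 198.
Compute 154^d (mod 199) for the divisors d until we hit 1:
154^1 ≡ 154 (mod 199)
154^2 ≡ 35 (mod 199)
154^3 ≡ 17 (mod 199)
154^6 ≡ 90 (mod 199)
154^9 ≡ 137 (mod 199)
154^11 ≡ 19 (mod 199)
154^18 ≡ 63 (mod 199)
154^22 ≡ 162 (mod 199)
154^33 ≡ 93 (mod 199)
154^66 ≡ 92 (mod 199)
154^99 ≡ 198 (mod 199)
154^198 ≡ 1 (mod 199) ✓
So ord_199(154) = 198, hence |⟨154⟩| = 198.
Index = |(Z/199Z)^×| / |⟨154⟩| = 198 / 198 = 1.

1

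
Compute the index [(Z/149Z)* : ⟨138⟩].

1

ord(138) | φ(149) = 149 − 1 = 148 = 2^2 · 37.
Divisors of 148: 1, 2, 4, 37, 74, 148.
Compute 138^d (mod 149) for the divisors d until we hit 1:
138^1 ≡ 138 (mod 149)
138^2 ≡ 121 (mod 149)
138^4 ≡ 39 (mod 149)
138^37 ≡ 44 (mod 149)
138^74 ≡ 148 (mod 149)
138^148 ≡ 1 (mod 149) ✓
The order of 138 is 148, so the subgroup it generates has 148 elements.
Index = |(Z/149Z)^×| / |⟨138⟩| = 148 / 148 = 1.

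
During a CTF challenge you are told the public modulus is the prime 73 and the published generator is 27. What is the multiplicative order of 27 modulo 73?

4

ord(27) | φ(73) = 73 − 1 = 72 = 2^3 · 3^2.
Divisors of 72: 1, 2, 3, 4, 6, 8, 9, 12, 18, 24, 36, 72.
Test each divisor d:
27^1 ≡ 27
27^2 ≡ 72
27^3 ≡ 46
27^4 ≡ 1
So ord_73(27) = 4.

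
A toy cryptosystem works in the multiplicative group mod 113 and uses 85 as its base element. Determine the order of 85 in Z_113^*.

Since 85 ∈ (Z/113Z)^×, its order divides φ(113) = 113 − 1 = 112 = 2^4 · 7.
Divisors of 112: 1, 2, 4, 7, 8, 14, 16, 28, 56, 112.
Evaluate successive powers at the divisors of 112:
85^1 ≡ 85
85^2 ≡ 106
85^4 ≡ 49
85^7 ≡ 112
85^8 ≡ 28
85^14 ≡ 1
The smallest such exponent is 14, so the order of 85 is 14.

14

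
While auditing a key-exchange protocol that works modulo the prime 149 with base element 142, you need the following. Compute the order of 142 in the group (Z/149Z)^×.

37

By Lagrange's theorem, ord_149(142) divides φ(149) = 149 − 1 = 148 = 2^2 · 37.
Divisors of 148: 1, 2, 4, 37, 74, 148.
Evaluate successive powers at the divisors of 148:
142^1 ≡ 142 (mod 149)
142^2 ≡ 49 (mod 149)
142^4 ≡ 17 (mod 149)
142^37 ≡ 1 (mod 149) ✓
Hence ord(142) = 37.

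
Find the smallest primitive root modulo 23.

5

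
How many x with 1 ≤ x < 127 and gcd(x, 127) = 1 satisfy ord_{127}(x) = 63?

36

φ(127) = 127 − 1 = 126 = 2 · 3^2 · 7.
In a cyclic group of order 126, there are φ(d) elements of order d for each divisor d of 126, and zero for non-divisors.
63 = 3^2 · 7 divides 126, and φ(63) = 36.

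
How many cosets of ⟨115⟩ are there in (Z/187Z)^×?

8

Since 115 ∈ (Z/187Z)^×, its order divides φ(187) = φ(11·17) = (11−1)·(17−1) = 10·16 = 160 = 2^5 · 5.
Divisors of 160: 1, 2, 4, 5, 8, 10, 16, 20, 32, 40, 80, 160.
Check 115^d mod 187 for each divisor in increasing order:
115^1 ≡ 115 (mod 187)
115^2 ≡ 135 (mod 187)
115^4 ≡ 86 (mod 187)
115^5 ≡ 166 (mod 187)
115^8 ≡ 103 (mod 187)
115^10 ≡ 67 (mod 187)
115^16 ≡ 137 (mod 187)
115^20 ≡ 1 (mod 187) ✓
So ord_187(115) = 20, hence |⟨115⟩| = 20.
The index is φ(187) / ord(115) = 160 / 20 = 8.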